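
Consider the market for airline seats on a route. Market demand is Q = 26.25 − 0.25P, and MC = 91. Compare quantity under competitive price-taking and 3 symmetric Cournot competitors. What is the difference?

Inverting demand: P = 105 − 4Q.
Under competition P = MC = 91, so Q = (105 − 91)/4 = 3.5.
In a 3-firm Cournot equilibrium, symmetry and the first-order condition give q = (105 − 91)/(16) = 0.875. So Q = 2.625 and P = 94.5.
Change in quantity: 2.625 − 3.5 = −0.875.

Q falls by 0.875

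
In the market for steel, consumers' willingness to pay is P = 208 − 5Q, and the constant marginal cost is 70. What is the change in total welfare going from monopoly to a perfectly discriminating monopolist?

Total welfare rises by 476.1

The monopolist equates marginal revenue to marginal cost: 208 − 10Q = 70, so Q = 13.8. From demand, P = 139.
CS = ½·(208 − 139)·13.8 = 476.1; PS = (139 − 70)·13.8 = 952.2; TS = 1428.3.
A perfectly discriminating monopolist sells every unit with P(Q) ≥ MC(Q), so output equals the competitive quantity Q = 27.6. Each buyer pays their reservation price, so CS = 0 and the firm captures all surplus.
TS = 1904.4 (equal to competitive TS).
Change in total welfare: 1904.4 − 1428.3 = 476.1.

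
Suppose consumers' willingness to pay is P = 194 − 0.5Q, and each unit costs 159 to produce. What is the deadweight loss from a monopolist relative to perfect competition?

DWL = 306.25

Under competition P = MC = 159, so Q = (194 − 159)/0.5 = 70.
The monopolist equates marginal revenue to marginal cost: 194 − Q = 159, so Q = 35. From demand, P = 176.5.
DWL is the triangle between Q = 35 and Q = 70: ½·(70 − 35)·(176.5 − 159) = 306.25.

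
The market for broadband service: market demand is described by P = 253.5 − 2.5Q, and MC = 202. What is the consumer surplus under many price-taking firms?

CS = 530.45

Perfect competition: P = MC = 202, so 253.5 − 2.5Q = 202 and Q = 20.6.
CS = ½·(253.5 − 202)·20.6 = 530.45.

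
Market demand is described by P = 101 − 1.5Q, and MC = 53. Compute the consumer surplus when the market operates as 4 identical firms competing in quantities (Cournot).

Cournot with 4 identical firms: the symmetric best-response condition is 101 − 7.5q = 53. Each firm produces q = 6.4, total output Q = 25.6, price P = 62.6.
CS = ½·(101 − 62.6)·25.6 = 491.52.

CS = 491.52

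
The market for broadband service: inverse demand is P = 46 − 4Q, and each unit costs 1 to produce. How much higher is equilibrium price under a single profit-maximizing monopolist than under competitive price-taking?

Equilibrium price rises by 22.5

Under competition P = MC = 1, so Q = (46 − 1)/4 = 11.25.
Monopoly sets MR = MC: 46 − 8Q = 1 ⇒ Q = 5.625, P = 46 − 4·5.625 = 23.5.
Change in equilibrium price: 23.5 − 1 = 22.5.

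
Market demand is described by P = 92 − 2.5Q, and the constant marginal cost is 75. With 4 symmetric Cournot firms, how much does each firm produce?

Cournot with 4 identical firms: the symmetric best-response condition is 92 − 12.5q = 75. Each firm produces q = 1.36, total output Q = 5.44, price P = 78.4.

q_i = 1.36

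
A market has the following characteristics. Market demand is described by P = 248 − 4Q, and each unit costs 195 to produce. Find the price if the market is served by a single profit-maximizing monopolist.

The monopolist equates marginal revenue to marginal cost: 248 − 8Q = 195, so Q = 6.625. From demand, P = 221.5.

P = 221.5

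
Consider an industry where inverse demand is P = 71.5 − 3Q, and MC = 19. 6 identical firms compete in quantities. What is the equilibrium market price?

P = 26.5

With 6 symmetric Cournot firms, each firm's FOC gives 71.5 − 21q = 19, so q = 2.5, Q = 6·2.5 = 15, and P = 26.5.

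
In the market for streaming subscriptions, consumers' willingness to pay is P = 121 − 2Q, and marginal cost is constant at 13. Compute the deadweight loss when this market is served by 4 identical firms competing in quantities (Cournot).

Perfect competition: P = MC = 13, so 121 − 2Q = 13 and Q = 54.
Cournot with 4 identical firms: the symmetric best-response condition is 121 − 10q = 13. Each firm produces q = 10.8, total output Q = 43.2, price P = 34.6.
DWL is the triangle between Q = 43.2 and Q = 54: ½·(54 − 43.2)·(34.6 − 13) = 116.64.

DWL = 116.64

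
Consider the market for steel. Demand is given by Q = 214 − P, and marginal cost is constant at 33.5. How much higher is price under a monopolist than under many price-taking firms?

P rises by 90.25

Inverting demand: P = 214 − Q.
Under competition P = MC = 33.5, so Q = (214 − 33.5)/1 = 180.5.
The monopolist equates marginal revenue to marginal cost: 214 − 2Q = 33.5, so Q = 90.25. From demand, P = 123.75.
Change in price: 123.75 − 33.5 = 90.25.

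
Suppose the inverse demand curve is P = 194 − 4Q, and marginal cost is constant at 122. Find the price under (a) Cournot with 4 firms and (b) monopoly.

With 4 symmetric Cournot firms, each firm's FOC gives 194 − 20q = 122, so q = 3.6, Q = 4·3.6 = 14.4, and P = 136.4.
The monopolist equates marginal revenue to marginal cost: 194 − 8Q = 122, so Q = 9. From demand, P = 158.

Cournot: P = 136.4; Monopoly: P = 158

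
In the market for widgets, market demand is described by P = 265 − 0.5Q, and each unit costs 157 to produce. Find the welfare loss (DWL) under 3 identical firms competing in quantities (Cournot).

DWL = 729

Perfect competition: P = MC = 157, so 265 − 0.5Q = 157 and Q = 216.
In a 3-firm Cournot equilibrium, symmetry and the first-order condition give q = (265 − 157)/(2) = 54. So Q = 162 and P = 184.
DWL is the triangle between Q = 162 and Q = 216: ½·(216 − 162)·(184 − 157) = 729.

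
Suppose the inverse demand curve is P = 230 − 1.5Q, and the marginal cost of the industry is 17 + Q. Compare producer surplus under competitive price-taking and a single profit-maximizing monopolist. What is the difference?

PS rises by 2041.605

Competitive equilibrium sets price equal to marginal cost: 230 − 1.5Q = 17 + Q, so Q = 85.2 and P = 102.2.
PS = P·Q − VC(Q) = 102.2·85.2 − (17·85.2 + ½·1·85.2²) = 3629.52.
A monopolist chooses Q where MR = MC. MR = 230 − 3Q; setting this equal to 17 + Q gives Q = 53.25 and P = 150.125.
PS = P·Q − VC(Q) = 150.125·53.25 − (17·53.25 + ½·1·53.25²) = 5671.125.
Change in producer surplus: 5671.125 − 3629.52 = 2041.605.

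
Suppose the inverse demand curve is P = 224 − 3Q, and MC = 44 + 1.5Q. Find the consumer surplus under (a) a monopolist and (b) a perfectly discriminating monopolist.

Monopoly: CS = 864; Perfect PD: CS = 0

The monopolist equates marginal revenue to marginal cost: 224 − 6Q = 44 + 1.5Q, so Q = 24. From demand, P = 152.
CS = ½·(224 − 152)·24 = 864.
Under first-degree price discrimination the firm charges each unit its demand price and produces up to where P = MC, i.e. Q = 40. Consumer surplus is zero; producer surplus equals total surplus.
CS = 0.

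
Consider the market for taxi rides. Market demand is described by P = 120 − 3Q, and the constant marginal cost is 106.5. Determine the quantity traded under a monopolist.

Monopoly sets MR = MC: 120 − 6Q = 106.5 ⇒ Q = 2.25, P = 120 − 3·2.25 = 113.25.

Q = 2.25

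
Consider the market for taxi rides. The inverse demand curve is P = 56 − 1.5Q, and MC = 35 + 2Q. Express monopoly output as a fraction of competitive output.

Q_m/Q_c = 0.7

A monopolist chooses Q where MR = MC. MR = 56 − 3Q; setting this equal to 35 + 2Q gives Q = 4.2 and P = 49.7.
Competitive equilibrium sets price equal to marginal cost: 56 − 1.5Q = 35 + 2Q, so Q = 6 and P = 47.
Ratio Q_m/Q_c = 4.2/6 = 0.7.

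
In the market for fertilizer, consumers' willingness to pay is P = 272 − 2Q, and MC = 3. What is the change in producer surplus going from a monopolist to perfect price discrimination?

The monopolist equates marginal revenue to marginal cost: 272 − 4Q = 3, so Q = 67.25. From demand, P = 137.5.
PS = (137.5 − 3)·67.25 = 9045.125.
Under first-degree price discrimination the firm charges each unit its demand price and produces up to where P = MC, i.e. Q = 134.5. Consumer surplus is zero; producer surplus equals total surplus.
PS = ½·(272 − 3)·134.5 = 18090.25.
Change in producer surplus: 18090.25 − 9045.125 = 9045.125.

PS rises by 9045.125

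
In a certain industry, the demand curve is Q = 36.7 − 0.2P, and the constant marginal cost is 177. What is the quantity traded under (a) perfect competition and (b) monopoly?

Competition: Q = 1.3; Monopoly: Q = 0.65

Inverting demand: P = 183.5 − 5Q.
Competitive firms price at marginal cost: P = 177, giving Q = 1.3.
The monopolist equates marginal revenue to marginal cost: 183.5 − 10Q = 177, so Q = 0.65. From demand, P = 180.25.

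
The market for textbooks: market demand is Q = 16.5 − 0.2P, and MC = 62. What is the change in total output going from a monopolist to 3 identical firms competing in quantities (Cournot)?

Inverting demand: P = 82.5 − 5Q.
Monopoly sets MR = MC: 82.5 − 10Q = 62 ⇒ Q = 2.05, P = 82.5 − 5·2.05 = 72.25.
With 3 symmetric Cournot firms, each firm's FOC gives 82.5 − 20q = 62, so q = 1.025, Q = 3·1.025 = 3.075, and P = 67.125.
Change in total output: 3.075 − 2.05 = 1.025.

Total output rises by 1.025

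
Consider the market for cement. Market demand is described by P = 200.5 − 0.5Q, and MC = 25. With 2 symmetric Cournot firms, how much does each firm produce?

q_i = 117

In a 2-firm Cournot equilibrium, symmetry and the first-order condition give q = (200.5 − 25)/(1.5) = 117. So Q = 234 and P = 83.5.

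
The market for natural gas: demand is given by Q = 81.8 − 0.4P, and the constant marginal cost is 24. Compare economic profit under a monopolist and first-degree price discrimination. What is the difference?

Economic profit rises by 3258.025

Inverting demand: P = 204.5 − 2.5Q.
A monopolist chooses Q where MR = MC. MR = 204.5 − 5Q; setting this equal to 24 gives Q = 36.1 and P = 114.25.
Profit = (114.25 − 24)·36.1 = 3258.025.
With perfect price discrimination, output is the efficient level Q = 72.2 (where demand meets MC), but every buyer pays their willingness to pay: CS = 0 and PS = total surplus.
PS equals the full surplus area, 6516.05. Profit = 6516.05 = 6516.05.
Change in economic profit: 6516.05 − 3258.025 = 3258.025.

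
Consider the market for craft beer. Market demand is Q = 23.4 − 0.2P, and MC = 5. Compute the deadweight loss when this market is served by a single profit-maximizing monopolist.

Inverting demand: P = 117 − 5Q.
Competitive firms price at marginal cost: P = 5, giving Q = 22.4.
The monopolist equates marginal revenue to marginal cost: 117 − 10Q = 5, so Q = 11.2. From demand, P = 61.
DWL is the triangle between Q = 11.2 and Q = 22.4: ½·(22.4 − 11.2)·(61 − 5) = 313.6.

DWL = 313.6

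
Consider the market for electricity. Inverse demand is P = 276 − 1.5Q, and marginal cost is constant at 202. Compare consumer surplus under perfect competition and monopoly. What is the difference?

Under competition P = MC = 202, so Q = (276 − 202)/1.5 = 148/3.
CS = ½·(276 − 202)·148/3 = 5476/3.
A monopolist chooses Q where MR = MC. MR = 276 − 3Q; setting this equal to 202 gives Q = 74/3 and P = 239.
CS = ½·(276 − 239)·74/3 = 1369/3.
Change in consumer surplus: 1369/3 − 5476/3 = −1369.

Consumer surplus falls by 1369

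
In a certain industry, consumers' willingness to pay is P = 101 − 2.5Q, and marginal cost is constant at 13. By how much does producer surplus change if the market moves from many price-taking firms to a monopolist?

Perfect competition: P = MC = 13, so 101 − 2.5Q = 13 and Q = 35.2.
PS = (13 − 13)·35.2 = 0.
A monopolist chooses Q where MR = MC. MR = 101 − 5Q; setting this equal to 13 gives Q = 17.6 and P = 57.
PS = (57 − 13)·17.6 = 774.4.
Change in producer surplus: 774.4 − 0 = 774.4.

Producer surplus rises by 774.4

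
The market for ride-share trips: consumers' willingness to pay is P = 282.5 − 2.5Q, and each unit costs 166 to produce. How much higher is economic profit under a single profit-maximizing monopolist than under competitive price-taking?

Under competition P = MC = 166, so Q = (282.5 − 166)/2.5 = 46.6.
Profit = (166 − 166)·46.6 = 0.
A monopolist chooses Q where MR = MC. MR = 282.5 − 5Q; setting this equal to 166 gives Q = 23.3 and P = 224.25.
Profit = (224.25 − 166)·23.3 = 1357.225.
Change in economic profit: 1357.225 − 0 = 1357.225.

π rises by 1357.225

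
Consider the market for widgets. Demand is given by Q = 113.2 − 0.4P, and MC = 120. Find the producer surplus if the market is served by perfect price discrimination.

Inverting demand: P = 283 − 2.5Q.
With perfect price discrimination, output is the efficient level Q = 65.2 (where demand meets MC), but every buyer pays their willingness to pay: CS = 0 and PS = total surplus.
PS = ½·(283 − 120)·65.2 = 5313.8.

PS = 5313.8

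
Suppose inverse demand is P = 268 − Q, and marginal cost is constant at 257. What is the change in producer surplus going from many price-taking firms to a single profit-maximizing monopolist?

PS rises by 30.25

Perfect competition: P = MC = 257, so 268 − Q = 257 and Q = 11.
PS = (257 − 257)·11 = 0.
A monopolist chooses Q where MR = MC. MR = 268 − 2Q; setting this equal to 257 gives Q = 5.5 and P = 262.5.
PS = (262.5 − 257)·5.5 = 30.25.
Change in producer surplus: 30.25 − 0 = 30.25.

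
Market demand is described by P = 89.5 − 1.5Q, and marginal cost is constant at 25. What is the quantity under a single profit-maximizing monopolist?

Q = 21.5

The monopolist equates marginal revenue to marginal cost: 89.5 − 3Q = 25, so Q = 21.5. From demand, P = 57.25.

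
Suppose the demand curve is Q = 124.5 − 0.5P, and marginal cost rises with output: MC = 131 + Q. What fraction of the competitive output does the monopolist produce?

Q_m/Q_c = 0.6

Inverting demand: P = 249 − 2Q.
Monopoly sets MR = MC: 249 − 4Q = 131 + Q ⇒ Q = 23.6, P = 249 − 2·23.6 = 201.8.
Under competition P = MC: 249 − 2Q = 131 + Q ⇒ Q = 118/3, P = 511/3.
Ratio Q_m/Q_c = 23.6/(118/3) = 0.6.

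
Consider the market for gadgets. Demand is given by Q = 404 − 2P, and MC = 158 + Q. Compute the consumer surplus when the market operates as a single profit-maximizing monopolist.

Inverting demand: P = 202 − 0.5Q.
Monopoly sets MR = MC: 202 − Q = 158 + Q ⇒ Q = 22, P = 202 − 0.5·22 = 191.
CS = ½·(202 − 191)·22 = 121.

CS = 121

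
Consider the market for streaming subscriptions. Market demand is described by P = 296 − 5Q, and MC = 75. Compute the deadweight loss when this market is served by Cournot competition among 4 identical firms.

DWL = 195.364

Under competition P = MC = 75, so Q = (296 − 75)/5 = 44.2.
Cournot with 4 identical firms: the symmetric best-response condition is 296 − 25q = 75. Each firm produces q = 8.84, total output Q = 35.36, price P = 119.2.
DWL is the triangle between Q = 35.36 and Q = 44.2: ½·(44.2 − 35.36)·(119.2 − 75) = 195.364.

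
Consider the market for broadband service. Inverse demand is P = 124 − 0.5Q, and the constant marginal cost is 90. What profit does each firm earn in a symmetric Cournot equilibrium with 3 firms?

With 3 symmetric Cournot firms, each firm's FOC gives 124 − 2q = 90, so q = 17, Q = 3·17 = 51, and P = 98.5.
Each firm's profit = (98.5 − 90)·17 = 144.5.

π_i = 144.5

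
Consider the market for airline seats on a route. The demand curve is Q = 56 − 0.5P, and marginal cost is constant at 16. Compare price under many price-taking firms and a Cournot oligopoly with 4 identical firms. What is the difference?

Inverting demand: P = 112 − 2Q.
Under competition P = MC = 16, so Q = (112 − 16)/2 = 48.
In a 4-firm Cournot equilibrium, symmetry and the first-order condition give q = (112 − 16)/(10) = 9.6. So Q = 38.4 and P = 35.2.
Change in price: 35.2 − 16 = 19.2.

Price rises by 19.2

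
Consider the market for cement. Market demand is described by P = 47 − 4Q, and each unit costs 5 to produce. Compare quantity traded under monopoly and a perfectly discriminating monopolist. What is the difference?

Monopoly sets MR = MC: 47 − 8Q = 5 ⇒ Q = 5.25, P = 47 − 4·5.25 = 26.
Under first-degree price discrimination the firm charges each unit its demand price and produces up to where P = MC, i.e. Q = 10.5. Consumer surplus is zero; producer surplus equals total surplus.
Change in quantity traded: 10.5 − 5.25 = 5.25.

Q rises by 5.25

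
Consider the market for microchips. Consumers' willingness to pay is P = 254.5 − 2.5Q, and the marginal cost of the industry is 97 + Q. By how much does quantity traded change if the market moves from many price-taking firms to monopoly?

Quantity traded falls by 18.75

Competitive equilibrium sets price equal to marginal cost: 254.5 − 2.5Q = 97 + Q, so Q = 45 and P = 142.
A monopolist chooses Q where MR = MC. MR = 254.5 − 5Q; setting this equal to 97 + Q gives Q = 26.25 and P = 188.875.
Change in quantity traded: 26.25 − 45 = −18.75.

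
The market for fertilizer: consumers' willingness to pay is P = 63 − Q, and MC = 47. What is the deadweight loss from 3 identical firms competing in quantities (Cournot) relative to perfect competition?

DWL = 8

Competitive firms price at marginal cost: P = 47, giving Q = 16.
With 3 symmetric Cournot firms, each firm's FOC gives 63 − 4q = 47, so q = 4, Q = 3·4 = 12, and P = 51.
DWL is the triangle between Q = 12 and Q = 16: ½·(16 − 12)·(51 − 47) = 8.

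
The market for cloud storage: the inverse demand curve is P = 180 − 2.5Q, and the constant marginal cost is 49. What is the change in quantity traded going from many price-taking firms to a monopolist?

Q falls by 26.2

Competitive firms price at marginal cost: P = 49, giving Q = 52.4.
Monopoly sets MR = MC: 180 − 5Q = 49 ⇒ Q = 26.2, P = 180 − 2.5·26.2 = 114.5.
Change in quantity traded: 26.2 − 52.4 = −26.2.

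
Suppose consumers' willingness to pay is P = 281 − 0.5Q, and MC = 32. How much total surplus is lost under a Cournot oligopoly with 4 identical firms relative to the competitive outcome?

DWL = 2480.04

Perfect competition: P = MC = 32, so 281 − 0.5Q = 32 and Q = 498.
With 4 symmetric Cournot firms, each firm's FOC gives 281 − 2.5q = 32, so q = 99.6, Q = 4·99.6 = 398.4, and P = 81.8.
DWL is the triangle between Q = 398.4 and Q = 498: ½·(498 − 398.4)·(81.8 − 32) = 2480.04.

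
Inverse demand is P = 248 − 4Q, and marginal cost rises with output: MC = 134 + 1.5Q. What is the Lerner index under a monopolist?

Lerner index = 0.24

The monopolist equates marginal revenue to marginal cost: 248 − 8Q = 134 + 1.5Q, so Q = 12. From demand, P = 200.
Lerner index = (P − MC)/P = (200 − 152)/200 = 0.24.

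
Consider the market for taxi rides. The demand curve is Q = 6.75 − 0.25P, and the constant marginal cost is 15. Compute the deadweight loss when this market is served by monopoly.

DWL = 4.5

Inverting demand: P = 27 − 4Q.
Competitive firms price at marginal cost: P = 15, giving Q = 3.
The monopolist equates marginal revenue to marginal cost: 27 − 8Q = 15, so Q = 1.5. From demand, P = 21.
DWL is the triangle between Q = 1.5 and Q = 3: ½·(3 − 1.5)·(21 − 15) = 4.5.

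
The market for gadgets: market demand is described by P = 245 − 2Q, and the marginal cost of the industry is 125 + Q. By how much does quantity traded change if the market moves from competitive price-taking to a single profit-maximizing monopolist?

Competitive equilibrium sets price equal to marginal cost: 245 − 2Q = 125 + Q, so Q = 40 and P = 165.
Monopoly sets MR = MC: 245 − 4Q = 125 + Q ⇒ Q = 24, P = 245 − 2·24 = 197.
Change in quantity traded: 24 − 40 = −16.

Quantity traded falls by 16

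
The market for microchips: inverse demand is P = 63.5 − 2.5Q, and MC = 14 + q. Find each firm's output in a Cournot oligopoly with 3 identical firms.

Cournot with 3 identical firms: the symmetric best-response condition is 63.5 − 10q = 14 + q. Each firm produces q = 4.5, total output Q = 13.5, price P = 29.75.

q_i = 4.5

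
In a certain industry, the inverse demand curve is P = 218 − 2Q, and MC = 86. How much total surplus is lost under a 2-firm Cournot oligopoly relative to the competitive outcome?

Perfect competition: P = MC = 86, so 218 − 2Q = 86 and Q = 66.
In a 2-firm Cournot equilibrium, symmetry and the first-order condition give q = (218 − 86)/(6) = 22. So Q = 44 and P = 130.
DWL is the triangle between Q = 44 and Q = 66: ½·(66 − 44)·(130 − 86) = 484.

DWL = 484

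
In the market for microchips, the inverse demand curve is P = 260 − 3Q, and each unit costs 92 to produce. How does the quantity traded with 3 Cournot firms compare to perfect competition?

Cournot: Q = 42; Competition: Q = 56

Cournot with 3 identical firms: the symmetric best-response condition is 260 − 12q = 92. Each firm produces q = 14, total output Q = 42, price P = 134.
Under competition P = MC = 92, so Q = (260 − 92)/3 = 56.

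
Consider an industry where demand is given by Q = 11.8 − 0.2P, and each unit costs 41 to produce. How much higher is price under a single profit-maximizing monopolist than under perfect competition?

Inverting demand: P = 59 − 5Q.
Perfect competition: P = MC = 41, so 59 − 5Q = 41 and Q = 3.6.
The monopolist equates marginal revenue to marginal cost: 59 − 10Q = 41, so Q = 1.8. From demand, P = 50.
Change in price: 50 − 41 = 9.

P rises by 9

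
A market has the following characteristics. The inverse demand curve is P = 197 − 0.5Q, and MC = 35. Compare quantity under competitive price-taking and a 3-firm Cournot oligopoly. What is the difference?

Under competition P = MC = 35, so Q = (197 − 35)/0.5 = 324.
Cournot with 3 identical firms: the symmetric best-response condition is 197 − 2q = 35. Each firm produces q = 81, total output Q = 243, price P = 75.5.
Change in quantity: 243 − 324 = −81.

Q falls by 81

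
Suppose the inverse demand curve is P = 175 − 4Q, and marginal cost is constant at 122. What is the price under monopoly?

P = 148.5

A monopolist chooses Q where MR = MC. MR = 175 − 8Q; setting this equal to 122 gives Q = 6.625 and P = 148.5.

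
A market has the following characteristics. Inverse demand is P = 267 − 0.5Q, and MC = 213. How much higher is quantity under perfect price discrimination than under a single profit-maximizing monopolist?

A monopolist chooses Q where MR = MC. MR = 267 − Q; setting this equal to 213 gives Q = 54 and P = 240.
Under first-degree price discrimination the firm charges each unit its demand price and produces up to where P = MC, i.e. Q = 108. Consumer surplus is zero; producer surplus equals total surplus.
Change in quantity: 108 − 54 = 54.

Quantity rises by 54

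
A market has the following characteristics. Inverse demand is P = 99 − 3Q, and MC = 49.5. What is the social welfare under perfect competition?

Under competition P = MC = 49.5, so Q = (99 − 49.5)/3 = 16.5.
CS = ½·(99 − 49.5)·16.5 = 408.375; PS = (49.5 − 49.5)·16.5 = 0; TS = 408.375.

TS = 408.375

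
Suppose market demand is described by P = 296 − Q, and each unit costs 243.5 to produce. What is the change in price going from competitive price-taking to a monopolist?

P rises by 26.25

Under competition P = MC = 243.5, so Q = (296 − 243.5)/1 = 52.5.
Monopoly sets MR = MC: 296 − 2Q = 243.5 ⇒ Q = 26.25, P = 296 − 26.25 = 269.75.
Change in price: 269.75 − 243.5 = 26.25.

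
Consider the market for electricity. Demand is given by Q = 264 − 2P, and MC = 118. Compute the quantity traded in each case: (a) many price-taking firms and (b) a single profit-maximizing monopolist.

Competition: Q = 28; Monopoly: Q = 14

Inverting demand: P = 132 − 0.5Q.
Competitive firms price at marginal cost: P = 118, giving Q = 28.
Monopoly sets MR = MC: 132 − Q = 118 ⇒ Q = 14, P = 132 − 0.5·14 = 125.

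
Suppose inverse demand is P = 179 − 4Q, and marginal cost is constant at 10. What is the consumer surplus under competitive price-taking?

Perfect competition: P = MC = 10, so 179 − 4Q = 10 and Q = 42.25.
CS = ½·(179 − 10)·42.25 = 3570.125.

CS = 3570.125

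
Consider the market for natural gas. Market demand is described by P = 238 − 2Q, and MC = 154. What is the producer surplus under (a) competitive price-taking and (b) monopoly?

Under competition P = MC = 154, so Q = (238 − 154)/2 = 42.
PS = (154 − 154)·42 = 0.
A monopolist chooses Q where MR = MC. MR = 238 − 4Q; setting this equal to 154 gives Q = 21 and P = 196.
PS = (196 − 154)·21 = 882.

Competition: PS = 0; Monopoly: PS = 882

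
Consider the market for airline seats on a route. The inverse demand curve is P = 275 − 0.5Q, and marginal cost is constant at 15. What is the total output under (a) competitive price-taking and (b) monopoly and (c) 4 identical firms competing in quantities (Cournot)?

Competition: Q = 520; Monopoly: Q = 260; Cournot: Q = 416

Competitive firms price at marginal cost: P = 15, giving Q = 520.
A monopolist chooses Q where MR = MC. MR = 275 − Q; setting this equal to 15 gives Q = 260 and P = 145.
Cournot with 4 identical firms: the symmetric best-response condition is 275 − 2.5q = 15. Each firm produces q = 104, total output Q = 416, price P = 67.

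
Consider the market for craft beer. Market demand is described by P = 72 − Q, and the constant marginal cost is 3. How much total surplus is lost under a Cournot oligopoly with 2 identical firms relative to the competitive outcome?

Under competition P = MC = 3, so Q = (72 − 3)/1 = 69.
Cournot with 2 identical firms: the symmetric best-response condition is 72 − 3q = 3. Each firm produces q = 23, total output Q = 46, price P = 26.
DWL is the triangle between Q = 46 and Q = 69: ½·(69 − 46)·(26 − 3) = 264.5.

DWL = 264.5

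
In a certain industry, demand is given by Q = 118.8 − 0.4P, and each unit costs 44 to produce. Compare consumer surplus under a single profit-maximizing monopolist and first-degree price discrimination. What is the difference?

Inverting demand: P = 297 − 2.5Q.
The monopolist equates marginal revenue to marginal cost: 297 − 5Q = 44, so Q = 50.6. From demand, P = 170.5.
CS = ½·(297 − 170.5)·50.6 = 3200.45.
A perfectly discriminating monopolist sells every unit with P(Q) ≥ MC(Q), so output equals the competitive quantity Q = 101.2. Each buyer pays their reservation price, so CS = 0 and the firm captures all surplus.
CS = 0.
Change in consumer surplus: 0 − 3200.45 = −3200.45.

CS falls by 3200.45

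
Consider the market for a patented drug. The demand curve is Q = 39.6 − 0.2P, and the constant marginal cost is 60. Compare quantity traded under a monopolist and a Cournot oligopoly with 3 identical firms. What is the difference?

Inverting demand: P = 198 − 5Q.
A monopolist chooses Q where MR = MC. MR = 198 − 10Q; setting this equal to 60 gives Q = 13.8 and P = 129.
Cournot with 3 identical firms: the symmetric best-response condition is 198 − 20q = 60. Each firm produces q = 6.9, total output Q = 20.7, price P = 94.5.
Change in quantity traded: 20.7 − 13.8 = 6.9.

Quantity traded rises by 6.9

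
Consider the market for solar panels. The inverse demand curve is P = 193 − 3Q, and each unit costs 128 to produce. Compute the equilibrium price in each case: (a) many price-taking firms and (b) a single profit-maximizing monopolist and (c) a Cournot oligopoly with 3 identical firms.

Under competition P = MC = 128, so Q = (193 − 128)/3 = 65/3.
The monopolist equates marginal revenue to marginal cost: 193 − 6Q = 128, so Q = 65/6. From demand, P = 160.5.
With 3 symmetric Cournot firms, each firm's FOC gives 193 − 12q = 128, so q = 65/12, Q = 3·65/12 = 16.25, and P = 144.25.

Competition: P = 128; Monopoly: P = 160.5; Cournot: P = 144.25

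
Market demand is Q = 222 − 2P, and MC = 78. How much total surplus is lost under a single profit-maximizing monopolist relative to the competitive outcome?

Inverting demand: P = 111 − 0.5Q.
Competitive firms price at marginal cost: P = 78, giving Q = 66.
Monopoly sets MR = MC: 111 − Q = 78 ⇒ Q = 33, P = 111 − 0.5·33 = 94.5.
DWL is the triangle between Q = 33 and Q = 66: ½·(66 − 33)·(94.5 − 78) = 272.25.

DWL = 272.25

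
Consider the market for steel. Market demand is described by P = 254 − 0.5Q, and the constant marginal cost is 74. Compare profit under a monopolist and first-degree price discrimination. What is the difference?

Monopoly sets MR = MC: 254 − Q = 74 ⇒ Q = 180, P = 254 − 0.5·180 = 164.
Profit = (164 − 74)·180 = 16200.
Under first-degree price discrimination the firm charges each unit its demand price and produces up to where P = MC, i.e. Q = 360. Consumer surplus is zero; producer surplus equals total surplus.
PS equals the full surplus area, 32400. Profit = 32400 = 32400.
Change in profit: 32400 − 16200 = 16200.

π rises by 16200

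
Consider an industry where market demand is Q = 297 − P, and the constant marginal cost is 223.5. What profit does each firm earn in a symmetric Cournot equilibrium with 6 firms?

Inverting demand: P = 297 − Q.
Cournot with 6 identical firms: the symmetric best-response condition is 297 − 7q = 223.5. Each firm produces q = 10.5, total output Q = 63, price P = 234.
Each firm's profit = (234 − 223.5)·10.5 = 110.25.

π_i = 110.25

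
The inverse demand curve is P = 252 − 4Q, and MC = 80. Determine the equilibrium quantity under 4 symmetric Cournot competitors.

Cournot with 4 identical firms: the symmetric best-response condition is 252 − 20q = 80. Each firm produces q = 8.6, total output Q = 34.4, price P = 114.4.

Q = 34.4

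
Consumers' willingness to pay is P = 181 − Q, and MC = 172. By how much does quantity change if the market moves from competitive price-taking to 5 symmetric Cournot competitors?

Competitive firms price at marginal cost: P = 172, giving Q = 9.
Cournot with 5 identical firms: the symmetric best-response condition is 181 − 6q = 172. Each firm produces q = 1.5, total output Q = 7.5, price P = 173.5.
Change in quantity: 7.5 − 9 = −1.5.

Quantity falls by 1.5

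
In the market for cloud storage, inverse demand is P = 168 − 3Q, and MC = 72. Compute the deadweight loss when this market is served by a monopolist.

DWL = 384

Under competition P = MC = 72, so Q = (168 − 72)/3 = 32.
A monopolist chooses Q where MR = MC. MR = 168 − 6Q; setting this equal to 72 gives Q = 16 and P = 120.
DWL is the triangle between Q = 16 and Q = 32: ½·(32 − 16)·(120 − 72) = 384.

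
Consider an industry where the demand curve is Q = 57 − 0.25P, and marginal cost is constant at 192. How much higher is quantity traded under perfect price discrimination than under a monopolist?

Quantity traded rises by 4.5

Inverting demand: P = 228 − 4Q.
The monopolist equates marginal revenue to marginal cost: 228 − 8Q = 192, so Q = 4.5. From demand, P = 210.
Under first-degree price discrimination the firm charges each unit its demand price and produces up to where P = MC, i.e. Q = 9. Consumer surplus is zero; producer surplus equals total surplus.
Change in quantity traded: 9 − 4.5 = 4.5.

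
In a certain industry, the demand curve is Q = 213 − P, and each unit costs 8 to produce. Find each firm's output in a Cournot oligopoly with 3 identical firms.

Inverting demand: P = 213 − Q.
In a 3-firm Cournot equilibrium, symmetry and the first-order condition give q = (213 − 8)/(4) = 51.25. So Q = 153.75 and P = 59.25.

q_i = 51.25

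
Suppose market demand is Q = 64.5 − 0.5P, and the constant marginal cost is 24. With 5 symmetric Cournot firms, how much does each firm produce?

q_i = 8.75

Inverting demand: P = 129 − 2Q.
Cournot with 5 identical firms: the symmetric best-response condition is 129 − 12q = 24. Each firm produces q = 8.75, total output Q = 43.75, price P = 41.5.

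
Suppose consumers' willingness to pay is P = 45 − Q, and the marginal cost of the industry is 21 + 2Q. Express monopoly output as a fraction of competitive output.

Monopoly sets MR = MC: 45 − 2Q = 21 + 2Q ⇒ Q = 6, P = 45 − 6 = 39.
Under competition P = MC: 45 − Q = 21 + 2Q ⇒ Q = 8, P = 37.
Ratio Q_m/Q_c = 6/8 = 0.75.

Q_m/Q_c = 0.75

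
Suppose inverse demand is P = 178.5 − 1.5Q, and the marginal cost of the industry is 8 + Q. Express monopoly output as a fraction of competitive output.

A monopolist chooses Q where MR = MC. MR = 178.5 − 3Q; setting this equal to 8 + Q gives Q = 42.625 and P = 1833/16.
Competitive equilibrium sets price equal to marginal cost: 178.5 − 1.5Q = 8 + Q, so Q = 68.2 and P = 76.2.
Ratio Q_m/Q_c = 42.625/68.2 = 0.625.

Q_m/Q_c = 0.625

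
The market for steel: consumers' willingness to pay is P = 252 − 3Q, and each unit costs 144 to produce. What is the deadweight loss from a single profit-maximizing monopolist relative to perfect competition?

Under competition P = MC = 144, so Q = (252 − 144)/3 = 36.
Monopoly sets MR = MC: 252 − 6Q = 144 ⇒ Q = 18, P = 252 − 3·18 = 198.
DWL is the triangle between Q = 18 and Q = 36: ½·(36 − 18)·(198 − 144) = 486.

DWL = 486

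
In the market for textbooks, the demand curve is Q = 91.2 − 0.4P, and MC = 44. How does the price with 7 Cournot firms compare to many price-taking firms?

Inverting demand: P = 228 − 2.5Q.
In a 7-firm Cournot equilibrium, symmetry and the first-order condition give q = (228 − 44)/(20) = 9.2. So Q = 64.4 and P = 67.
Competitive firms price at marginal cost: P = 44, giving Q = 73.6.

Cournot: P = 67; Competition: P = 44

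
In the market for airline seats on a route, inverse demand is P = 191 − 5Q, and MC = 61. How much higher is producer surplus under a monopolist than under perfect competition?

PS rises by 845

Perfect competition: P = MC = 61, so 191 − 5Q = 61 and Q = 26.
PS = (61 − 61)·26 = 0.
Monopoly sets MR = MC: 191 − 10Q = 61 ⇒ Q = 13, P = 191 − 5·13 = 126.
PS = (126 − 61)·13 = 845.
Change in producer surplus: 845 − 0 = 845.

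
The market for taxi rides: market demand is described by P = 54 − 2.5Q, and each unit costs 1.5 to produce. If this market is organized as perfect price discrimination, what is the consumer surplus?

Under first-degree price discrimination the firm charges each unit its demand price and produces up to where P = MC, i.e. Q = 21. Consumer surplus is zero; producer surplus equals total surplus.
CS = 0.

CS = 0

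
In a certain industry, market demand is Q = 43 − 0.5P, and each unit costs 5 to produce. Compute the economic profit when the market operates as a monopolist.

Inverting demand: P = 86 − 2Q.
A monopolist chooses Q where MR = MC. MR = 86 − 4Q; setting this equal to 5 gives Q = 20.25 and P = 45.5.
Profit = (45.5 − 5)·20.25 = 820.125.

Profit = 820.125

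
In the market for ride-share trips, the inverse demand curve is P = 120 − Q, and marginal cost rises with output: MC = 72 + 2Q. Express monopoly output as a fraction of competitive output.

Q_m/Q_c = 0.75

The monopolist equates marginal revenue to marginal cost: 120 − 2Q = 72 + 2Q, so Q = 12. From demand, P = 108.
Competitive equilibrium sets price equal to marginal cost: 120 − Q = 72 + 2Q, so Q = 16 and P = 104.
Ratio Q_m/Q_c = 12/16 = 0.75.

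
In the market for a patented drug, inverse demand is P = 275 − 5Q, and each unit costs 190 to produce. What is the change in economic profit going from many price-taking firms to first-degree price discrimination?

Competitive firms price at marginal cost: P = 190, giving Q = 17.
Profit = (190 − 190)·17 = 0.
Under first-degree price discrimination the firm charges each unit its demand price and produces up to where P = MC, i.e. Q = 17. Consumer surplus is zero; producer surplus equals total surplus.
PS equals the full surplus area, 722.5. Profit = 722.5 = 722.5.
Change in economic profit: 722.5 − 0 = 722.5.

Economic profit rises by 722.5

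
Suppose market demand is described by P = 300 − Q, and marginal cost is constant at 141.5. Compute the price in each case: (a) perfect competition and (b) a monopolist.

Competition: P = 141.5; Monopoly: P = 220.75

Under competition P = MC = 141.5, so Q = (300 − 141.5)/1 = 158.5.
Monopoly sets MR = MC: 300 − 2Q = 141.5 ⇒ Q = 79.25, P = 300 − 79.25 = 220.75.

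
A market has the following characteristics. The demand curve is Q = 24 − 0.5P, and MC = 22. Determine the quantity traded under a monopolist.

Q = 6.5

Inverting demand: P = 48 − 2Q.
A monopolist chooses Q where MR = MC. MR = 48 − 4Q; setting this equal to 22 gives Q = 6.5 and P = 35.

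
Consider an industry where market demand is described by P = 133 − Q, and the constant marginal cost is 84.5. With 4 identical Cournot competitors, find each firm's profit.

π_i = 94.09

In a 4-firm Cournot equilibrium, symmetry and the first-order condition give q = (133 − 84.5)/(5) = 9.7. So Q = 38.8 and P = 94.2.
Each firm's profit = (94.2 − 84.5)·9.7 = 94.09.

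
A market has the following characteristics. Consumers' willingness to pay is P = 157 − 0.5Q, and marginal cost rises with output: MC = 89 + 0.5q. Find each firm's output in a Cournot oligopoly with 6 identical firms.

q_i = 17

In a 6-firm Cournot equilibrium, symmetry and the first-order condition give q = (157 − 89)/(4) = 17. So Q = 102 and P = 106.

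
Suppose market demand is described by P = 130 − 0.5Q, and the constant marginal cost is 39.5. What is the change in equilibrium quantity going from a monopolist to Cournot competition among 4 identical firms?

A monopolist chooses Q where MR = MC. MR = 130 − Q; setting this equal to 39.5 gives Q = 90.5 and P = 84.75.
With 4 symmetric Cournot firms, each firm's FOC gives 130 − 2.5q = 39.5, so q = 36.2, Q = 4·36.2 = 144.8, and P = 57.6.
Change in equilibrium quantity: 144.8 − 90.5 = 54.3.

Q rises by 54.3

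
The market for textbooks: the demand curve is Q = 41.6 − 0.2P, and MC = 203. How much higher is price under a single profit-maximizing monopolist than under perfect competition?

Inverting demand: P = 208 − 5Q.
Perfect competition: P = MC = 203, so 208 − 5Q = 203 and Q = 1.
Monopoly sets MR = MC: 208 − 10Q = 203 ⇒ Q = 0.5, P = 208 − 5·0.5 = 205.5.
Change in price: 205.5 − 203 = 2.5.

P rises by 2.5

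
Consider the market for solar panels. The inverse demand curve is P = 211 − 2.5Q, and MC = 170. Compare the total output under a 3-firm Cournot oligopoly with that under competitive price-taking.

Cournot: Q = 12.3; Competition: Q = 16.4

Cournot with 3 identical firms: the symmetric best-response condition is 211 − 10q = 170. Each firm produces q = 4.1, total output Q = 12.3, price P = 180.25.
Under competition P = MC = 170, so Q = (211 − 170)/2.5 = 16.4.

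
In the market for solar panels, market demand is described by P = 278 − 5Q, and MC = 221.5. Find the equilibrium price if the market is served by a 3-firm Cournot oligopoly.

With 3 symmetric Cournot firms, each firm's FOC gives 278 − 20q = 221.5, so q = 2.825, Q = 3·2.825 = 8.475, and P = 235.625.

P = 235.625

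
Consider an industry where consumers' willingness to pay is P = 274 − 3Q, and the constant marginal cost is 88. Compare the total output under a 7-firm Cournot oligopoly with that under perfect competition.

Cournot with 7 identical firms: the symmetric best-response condition is 274 − 24q = 88. Each firm produces q = 7.75, total output Q = 54.25, price P = 111.25.
Under competition P = MC = 88, so Q = (274 − 88)/3 = 62.

Cournot: Q = 54.25; Competition: Q = 62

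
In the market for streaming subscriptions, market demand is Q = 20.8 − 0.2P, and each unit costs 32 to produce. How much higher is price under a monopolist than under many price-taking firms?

Inverting demand: P = 104 − 5Q.
Under competition P = MC = 32, so Q = (104 − 32)/5 = 14.4.
A monopolist chooses Q where MR = MC. MR = 104 − 10Q; setting this equal to 32 gives Q = 7.2 and P = 68.
Change in price: 68 − 32 = 36.

Price rises by 36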